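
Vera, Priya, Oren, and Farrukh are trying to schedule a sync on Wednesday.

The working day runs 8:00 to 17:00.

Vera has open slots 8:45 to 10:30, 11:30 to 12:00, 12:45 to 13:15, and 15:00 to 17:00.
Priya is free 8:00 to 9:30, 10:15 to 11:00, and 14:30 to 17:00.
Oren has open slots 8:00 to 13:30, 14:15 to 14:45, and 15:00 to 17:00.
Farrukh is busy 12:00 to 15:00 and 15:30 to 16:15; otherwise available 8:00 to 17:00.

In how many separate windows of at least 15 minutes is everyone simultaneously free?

Farrukh free within 08:00–17:00: 08:00–12:00, 15:00–15:30, 16:15–17:00.
Vera ∩ Priya: 08:45–09:30, 10:15–10:30, 15:00–17:00.
Vera ∩ Priya ∩ Oren: 08:45–09:30, 10:15–10:30, 15:00–17:00.
Vera ∩ Priya ∩ Oren ∩ Farrukh: 08:45–09:30, 10:15–10:30, 15:00–15:30, 16:15–17:00.
Windows ≥ 15 min: 08:45–09:30, 10:15–10:30, 15:00–15:30, 16:15–17:00.
That's 4 windows.

4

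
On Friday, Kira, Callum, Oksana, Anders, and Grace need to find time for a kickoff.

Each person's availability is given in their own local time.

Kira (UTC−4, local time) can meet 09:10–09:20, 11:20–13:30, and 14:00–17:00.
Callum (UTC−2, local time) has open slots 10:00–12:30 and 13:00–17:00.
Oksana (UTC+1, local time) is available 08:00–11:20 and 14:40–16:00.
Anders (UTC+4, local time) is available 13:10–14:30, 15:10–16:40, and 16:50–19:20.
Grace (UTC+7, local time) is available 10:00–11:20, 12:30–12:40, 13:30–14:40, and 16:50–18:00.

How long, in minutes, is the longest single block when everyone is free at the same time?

Kira → UTC: 13:10–13:20, 15:20–17:30, 18:00–21:00.
Callum → UTC: 12:00–14:30, 15:00–19:00.
Oksana → UTC: 07:00–10:20, 13:40–15:00.
Anders → UTC: 09:10–10:30, 11:10–12:40, 12:50–15:20.
Grace → UTC: 03:00–04:20, 05:30–05:40, 06:30–07:40, 09:50–11:00.
Kira ∩ Callum: 13:10–13:20, 15:20–17:30, 18:00–19:00.
Kira ∩ Callum ∩ Oksana: (none).
Kira ∩ Callum ∩ Oksana ∩ Anders: (none).
Kira ∩ Callum ∩ Oksana ∩ Anders ∩ Grace: (none).
No common window.

0 minutes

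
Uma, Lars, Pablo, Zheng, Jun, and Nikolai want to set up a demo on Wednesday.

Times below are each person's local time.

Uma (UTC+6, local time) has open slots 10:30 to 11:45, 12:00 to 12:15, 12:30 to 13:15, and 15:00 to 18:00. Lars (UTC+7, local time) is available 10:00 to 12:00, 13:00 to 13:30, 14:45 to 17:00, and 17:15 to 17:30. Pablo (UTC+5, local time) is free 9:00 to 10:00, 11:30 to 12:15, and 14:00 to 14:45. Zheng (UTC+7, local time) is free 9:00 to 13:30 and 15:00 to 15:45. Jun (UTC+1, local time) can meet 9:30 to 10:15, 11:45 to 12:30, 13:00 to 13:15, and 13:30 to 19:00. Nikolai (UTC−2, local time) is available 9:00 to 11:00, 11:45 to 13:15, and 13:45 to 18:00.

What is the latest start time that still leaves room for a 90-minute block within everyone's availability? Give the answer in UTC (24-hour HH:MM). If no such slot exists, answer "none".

Uma → UTC: 04:30–05:45, 06:00–06:15, 06:30–07:15, 09:00–12:00.
Lars → UTC: 03:00–05:00, 06:00–06:30, 07:45–10:00, 10:15–10:30.
Pablo → UTC: 04:00–05:00, 06:30–07:15, 09:00–09:45.
Zheng → UTC: 02:00–06:30, 08:00–08:45.
Jun → UTC: 08:30–09:15, 10:45–11:30, 12:00–12:15, 12:30–18:00.
Nikolai → UTC: 11:00–13:00, 13:45–15:15, 15:45–20:00.
Uma ∩ Lars: 04:30–05:00, 06:00–06:15, 09:00–10:00, 10:15–10:30.
Uma ∩ Lars ∩ Pablo: 04:30–05:00, 09:00–09:45.
Uma ∩ Lars ∩ Pablo ∩ Zheng: 04:30–05:00.
Uma ∩ Lars ∩ Pablo ∩ Zheng ∩ Jun: (none).
Uma ∩ Lars ∩ Pablo ∩ Zheng ∩ Jun ∩ Nikolai: (none).
Windows ≥ 90 min: (none).

none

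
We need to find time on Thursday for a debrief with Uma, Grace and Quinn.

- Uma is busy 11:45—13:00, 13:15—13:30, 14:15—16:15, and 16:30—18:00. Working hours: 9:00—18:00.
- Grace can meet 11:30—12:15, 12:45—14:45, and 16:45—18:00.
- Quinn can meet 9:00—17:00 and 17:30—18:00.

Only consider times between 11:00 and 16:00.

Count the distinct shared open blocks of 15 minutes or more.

3

Uma free within 09:00–18:00: 09:00–11:45, 13:00–13:15, 13:30–14:15, 16:15–16:30.
Uma ∩ Grace: 11:30–11:45, 13:00–13:15, 13:30–14:15.
Uma ∩ Grace ∩ Quinn: 11:30–11:45, 13:00–13:15, 13:30–14:15.
Restricted to 11:00–16:00: 11:30–11:45, 13:00–13:15, 13:30–14:15.
Windows ≥ 15 min: 11:30–11:45, 13:00–13:15, 13:30–14:15.
That's 3 windows.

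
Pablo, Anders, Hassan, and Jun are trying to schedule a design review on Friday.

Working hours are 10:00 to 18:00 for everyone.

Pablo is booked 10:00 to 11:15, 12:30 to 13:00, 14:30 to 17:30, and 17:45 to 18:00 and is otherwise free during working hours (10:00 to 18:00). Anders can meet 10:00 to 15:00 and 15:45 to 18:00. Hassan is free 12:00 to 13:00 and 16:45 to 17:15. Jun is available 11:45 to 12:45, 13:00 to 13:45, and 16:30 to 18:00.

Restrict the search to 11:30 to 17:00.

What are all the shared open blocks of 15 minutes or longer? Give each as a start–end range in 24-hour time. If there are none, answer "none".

12:00–12:30

Pablo free within 10:00–18:00: 11:15–12:30, 13:00–14:30, 17:30–17:45.
Pablo ∩ Anders: 11:15–12:30, 13:00–14:30, 17:30–17:45.
Pablo ∩ Anders ∩ Hassan: 12:00–12:30.
Pablo ∩ Anders ∩ Hassan ∩ Jun: 12:00–12:30.
Restricted to 11:30–17:00: 12:00–12:30.
Windows ≥ 15 min: 12:00–12:30.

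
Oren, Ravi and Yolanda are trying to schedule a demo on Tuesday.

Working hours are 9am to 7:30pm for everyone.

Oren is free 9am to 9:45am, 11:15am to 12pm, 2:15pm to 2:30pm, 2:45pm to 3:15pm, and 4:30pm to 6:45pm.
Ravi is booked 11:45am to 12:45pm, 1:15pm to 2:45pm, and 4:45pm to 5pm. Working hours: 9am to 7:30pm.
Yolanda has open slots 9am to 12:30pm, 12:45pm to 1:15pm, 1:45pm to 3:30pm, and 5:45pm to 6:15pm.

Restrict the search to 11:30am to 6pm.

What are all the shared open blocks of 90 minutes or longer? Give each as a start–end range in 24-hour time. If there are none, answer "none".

Ravi free within 09:00–19:30: 09:00–11:45, 12:45–13:15, 14:45–16:45, 17:00–19:30.
Oren ∩ Ravi: 09:00–09:45, 11:15–11:45, 14:45–15:15, 16:30–16:45, 17:00–18:45.
Oren ∩ Ravi ∩ Yolanda: 09:00–09:45, 11:15–11:45, 14:45–15:15, 17:45–18:15.
Restricted to 11:30–18:00: 11:30–11:45, 14:45–15:15, 17:45–18:00.
Windows ≥ 90 min: (none).

none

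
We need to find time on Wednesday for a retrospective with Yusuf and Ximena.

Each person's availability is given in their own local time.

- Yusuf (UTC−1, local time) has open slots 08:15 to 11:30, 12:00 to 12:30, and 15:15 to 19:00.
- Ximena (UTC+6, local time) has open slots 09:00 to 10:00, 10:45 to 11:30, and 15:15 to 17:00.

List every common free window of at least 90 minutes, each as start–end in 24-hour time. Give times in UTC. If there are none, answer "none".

Yusuf → UTC: 09:15–12:30, 13:00–13:30, 16:15–20:00.
Ximena → UTC: 03:00–04:00, 04:45–05:30, 09:15–11:00.
Yusuf ∩ Ximena: 09:15–11:00.
Windows ≥ 90 min: 09:15–11:00.

09:15–11:00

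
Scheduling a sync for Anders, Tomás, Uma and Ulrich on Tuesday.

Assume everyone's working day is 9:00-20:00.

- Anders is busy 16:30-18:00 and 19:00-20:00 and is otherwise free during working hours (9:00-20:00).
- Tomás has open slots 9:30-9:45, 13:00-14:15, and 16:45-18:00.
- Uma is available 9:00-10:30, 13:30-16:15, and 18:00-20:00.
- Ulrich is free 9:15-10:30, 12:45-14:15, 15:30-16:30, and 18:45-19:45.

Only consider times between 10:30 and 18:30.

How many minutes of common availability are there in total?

45 minutes

Anders free within 09:00–20:00: 09:00–16:30, 18:00–19:00.
Anders ∩ Tomás: 09:30–09:45, 13:00–14:15.
Anders ∩ Tomás ∩ Uma: 09:30–09:45, 13:30–14:15.
Anders ∩ Tomás ∩ Uma ∩ Ulrich: 09:30–09:45, 13:30–14:15.
Restricted to 10:30–18:30: 13:30–14:15.
Total common minutes: 45.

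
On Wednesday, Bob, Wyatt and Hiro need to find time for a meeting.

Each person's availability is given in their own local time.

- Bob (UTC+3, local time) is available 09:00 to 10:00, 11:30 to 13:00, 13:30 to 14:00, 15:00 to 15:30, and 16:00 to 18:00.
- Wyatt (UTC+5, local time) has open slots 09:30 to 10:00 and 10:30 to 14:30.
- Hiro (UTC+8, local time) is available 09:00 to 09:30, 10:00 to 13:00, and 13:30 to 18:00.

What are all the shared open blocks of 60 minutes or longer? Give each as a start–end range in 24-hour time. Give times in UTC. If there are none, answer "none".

06:00–07:00, 08:30–09:30

Bob → UTC: 06:00–07:00, 08:30–10:00, 10:30–11:00, 12:00–12:30, 13:00–15:00.
Wyatt → UTC: 04:30–05:00, 05:30–09:30.
Hiro → UTC: 01:00–01:30, 02:00–05:00, 05:30–10:00.
Bob ∩ Wyatt: 06:00–07:00, 08:30–09:30.
Bob ∩ Wyatt ∩ Hiro: 06:00–07:00, 08:30–09:30.
Windows ≥ 60 min: 06:00–07:00, 08:30–09:30.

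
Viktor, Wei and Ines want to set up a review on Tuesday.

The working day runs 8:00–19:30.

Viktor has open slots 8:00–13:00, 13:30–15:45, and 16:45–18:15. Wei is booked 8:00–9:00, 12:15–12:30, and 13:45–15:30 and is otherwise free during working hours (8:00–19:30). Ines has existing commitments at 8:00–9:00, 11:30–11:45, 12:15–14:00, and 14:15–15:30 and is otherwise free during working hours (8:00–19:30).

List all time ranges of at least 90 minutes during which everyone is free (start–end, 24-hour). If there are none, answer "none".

09:00–11:30, 16:45–18:15

Wei free within 08:00–19:30: 09:00–12:15, 12:30–13:45, 15:30–19:30.
Ines free within 08:00–19:30: 09:00–11:30, 11:45–12:15, 14:00–14:15, 15:30–19:30.
Viktor ∩ Wei: 09:00–12:15, 12:30–13:00, 13:30–13:45, 15:30–15:45, 16:45–18:15.
Viktor ∩ Wei ∩ Ines: 09:00–11:30, 11:45–12:15, 15:30–15:45, 16:45–18:15.
Windows ≥ 90 min: 09:00–11:30, 16:45–18:15.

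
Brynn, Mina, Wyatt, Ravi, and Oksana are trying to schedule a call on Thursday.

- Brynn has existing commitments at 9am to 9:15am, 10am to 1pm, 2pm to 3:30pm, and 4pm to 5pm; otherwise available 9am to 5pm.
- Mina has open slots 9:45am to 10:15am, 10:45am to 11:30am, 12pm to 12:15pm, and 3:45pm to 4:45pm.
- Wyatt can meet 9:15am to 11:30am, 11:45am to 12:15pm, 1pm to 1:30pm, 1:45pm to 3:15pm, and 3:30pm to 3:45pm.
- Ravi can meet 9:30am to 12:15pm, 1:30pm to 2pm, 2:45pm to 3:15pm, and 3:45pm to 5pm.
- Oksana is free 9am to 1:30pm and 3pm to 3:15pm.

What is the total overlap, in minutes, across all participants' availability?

Brynn free within 09:00–17:00: 09:15–10:00, 13:00–14:00, 15:30–16:00.
Brynn ∩ Mina: 09:45–10:00, 15:45–16:00.
Brynn ∩ Mina ∩ Wyatt: 09:45–10:00.
Brynn ∩ Mina ∩ Wyatt ∩ Ravi: 09:45–10:00.
Brynn ∩ Mina ∩ Wyatt ∩ Ravi ∩ Oksana: 09:45–10:00.
Total common minutes: 15.

15 minutes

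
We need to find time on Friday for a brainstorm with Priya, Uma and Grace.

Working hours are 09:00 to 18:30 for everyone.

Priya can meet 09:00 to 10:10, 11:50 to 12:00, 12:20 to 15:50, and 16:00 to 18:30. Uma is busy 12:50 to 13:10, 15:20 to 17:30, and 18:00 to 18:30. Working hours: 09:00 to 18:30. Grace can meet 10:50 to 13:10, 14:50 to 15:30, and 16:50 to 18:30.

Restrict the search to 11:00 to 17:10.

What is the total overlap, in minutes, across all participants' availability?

70 minutes

Uma free within 09:00–18:30: 09:00–12:50, 13:10–15:20, 17:30–18:00.
Priya ∩ Uma: 09:00–10:10, 11:50–12:00, 12:20–12:50, 13:10–15:20, 17:30–18:00.
Priya ∩ Uma ∩ Grace: 11:50–12:00, 12:20–12:50, 14:50–15:20, 17:30–18:00.
Restricted to 11:00–17:10: 11:50–12:00, 12:20–12:50, 14:50–15:20.
Total common minutes: 10 + 30 + 30 = 70.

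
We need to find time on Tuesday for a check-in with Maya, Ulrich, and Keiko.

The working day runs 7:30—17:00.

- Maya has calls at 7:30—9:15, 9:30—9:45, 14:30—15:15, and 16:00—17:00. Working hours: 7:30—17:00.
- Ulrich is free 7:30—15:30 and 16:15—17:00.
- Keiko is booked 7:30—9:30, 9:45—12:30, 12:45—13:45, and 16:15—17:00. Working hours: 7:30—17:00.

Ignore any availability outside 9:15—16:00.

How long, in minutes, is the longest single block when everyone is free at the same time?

45 minutes

Maya free within 07:30–17:00: 09:15–09:30, 09:45–14:30, 15:15–16:00.
Keiko free within 07:30–17:00: 09:30–09:45, 12:30–12:45, 13:45–16:15.
Maya ∩ Ulrich: 09:15–09:30, 09:45–14:30, 15:15–15:30.
Maya ∩ Ulrich ∩ Keiko: 12:30–12:45, 13:45–14:30, 15:15–15:30.
Restricted to 09:15–16:00: 12:30–12:45, 13:45–14:30, 15:15–15:30.
Common window lengths: 15, 45, 15 min; longest is 45.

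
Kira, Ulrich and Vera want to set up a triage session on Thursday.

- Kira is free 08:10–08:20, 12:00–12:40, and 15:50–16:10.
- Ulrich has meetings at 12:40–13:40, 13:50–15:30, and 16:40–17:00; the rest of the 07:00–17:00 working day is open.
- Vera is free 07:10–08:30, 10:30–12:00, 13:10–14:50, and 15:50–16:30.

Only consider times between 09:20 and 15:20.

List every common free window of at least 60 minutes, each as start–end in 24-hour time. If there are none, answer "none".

none

Ulrich free within 07:00–17:00: 07:00–12:40, 13:40–13:50, 15:30–16:40.
Kira ∩ Ulrich: 08:10–08:20, 12:00–12:40, 15:50–16:10.
Kira ∩ Ulrich ∩ Vera: 08:10–08:20, 15:50–16:10.
Restricted to 09:20–15:20: (none).
Windows ≥ 60 min: (none).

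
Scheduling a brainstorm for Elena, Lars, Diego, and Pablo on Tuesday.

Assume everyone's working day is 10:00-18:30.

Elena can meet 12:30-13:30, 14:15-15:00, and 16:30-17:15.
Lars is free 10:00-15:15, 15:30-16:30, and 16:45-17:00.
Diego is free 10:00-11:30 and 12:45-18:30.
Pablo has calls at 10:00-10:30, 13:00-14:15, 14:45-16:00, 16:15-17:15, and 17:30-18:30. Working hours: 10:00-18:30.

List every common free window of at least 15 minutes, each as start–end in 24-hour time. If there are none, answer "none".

12:45–13:00, 14:15–14:45

Pablo free within 10:00–18:30: 10:30–13:00, 14:15–14:45, 16:00–16:15, 17:15–17:30.
Elena ∩ Lars: 12:30–13:30, 14:15–15:00, 16:45–17:00.
Elena ∩ Lars ∩ Diego: 12:45–13:30, 14:15–15:00, 16:45–17:00.
Elena ∩ Lars ∩ Diego ∩ Pablo: 12:45–13:00, 14:15–14:45.
Windows ≥ 15 min: 12:45–13:00, 14:15–14:45.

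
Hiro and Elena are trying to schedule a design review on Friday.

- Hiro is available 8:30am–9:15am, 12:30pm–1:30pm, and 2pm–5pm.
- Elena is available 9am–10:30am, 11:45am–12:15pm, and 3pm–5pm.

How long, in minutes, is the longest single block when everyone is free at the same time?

Hiro ∩ Elena: 09:00–09:15, 15:00–17:00.
Common window lengths: 15, 120 min; longest is 120.

120 minutes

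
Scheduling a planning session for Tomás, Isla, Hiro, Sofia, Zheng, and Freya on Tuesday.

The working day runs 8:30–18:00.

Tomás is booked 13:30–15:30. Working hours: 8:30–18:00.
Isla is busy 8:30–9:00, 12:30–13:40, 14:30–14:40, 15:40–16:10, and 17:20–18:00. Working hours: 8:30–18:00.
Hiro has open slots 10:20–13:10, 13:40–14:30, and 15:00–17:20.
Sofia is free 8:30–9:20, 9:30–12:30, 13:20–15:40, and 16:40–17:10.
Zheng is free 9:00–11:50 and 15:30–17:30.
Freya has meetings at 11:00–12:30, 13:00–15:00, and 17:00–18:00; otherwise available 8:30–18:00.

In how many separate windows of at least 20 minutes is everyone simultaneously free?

Tomás free within 08:30–18:00: 08:30–13:30, 15:30–18:00.
Isla free within 08:30–18:00: 09:00–12:30, 13:40–14:30, 14:40–15:40, 16:10–17:20.
Freya free within 08:30–18:00: 08:30–11:00, 12:30–13:00, 15:00–17:00.
Tomás ∩ Isla: 09:00–12:30, 15:30–15:40, 16:10–17:20.
Tomás ∩ Isla ∩ Hiro: 10:20–12:30, 15:30–15:40, 16:10–17:20.
Tomás ∩ Isla ∩ Hiro ∩ Sofia: 10:20–12:30, 15:30–15:40, 16:40–17:10.
Tomás ∩ Isla ∩ Hiro ∩ Sofia ∩ Zheng: 10:20–11:50, 15:30–15:40, 16:40–17:10.
Tomás ∩ Isla ∩ Hiro ∩ Sofia ∩ Zheng ∩ Freya: 10:20–11:00, 15:30–15:40, 16:40–17:00.
Windows ≥ 20 min: 10:20–11:00, 16:40–17:00.
That's 2 windows.

2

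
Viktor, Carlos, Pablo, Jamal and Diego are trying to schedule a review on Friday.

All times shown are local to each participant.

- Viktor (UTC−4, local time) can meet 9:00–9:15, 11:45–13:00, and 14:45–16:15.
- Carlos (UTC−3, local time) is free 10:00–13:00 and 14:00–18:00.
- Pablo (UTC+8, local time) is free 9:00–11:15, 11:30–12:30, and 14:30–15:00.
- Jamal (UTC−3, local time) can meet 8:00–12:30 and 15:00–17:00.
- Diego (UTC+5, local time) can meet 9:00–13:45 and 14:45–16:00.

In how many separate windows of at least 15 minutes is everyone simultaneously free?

0

Viktor → UTC: 13:00–13:15, 15:45–17:00, 18:45–20:15.
Carlos → UTC: 13:00–16:00, 17:00–21:00.
Pablo → UTC: 01:00–03:15, 03:30–04:30, 06:30–07:00.
Jamal → UTC: 11:00–15:30, 18:00–20:00.
Diego → UTC: 04:00–08:45, 09:45–11:00.
Viktor ∩ Carlos: 13:00–13:15, 15:45–16:00, 18:45–20:15.
Viktor ∩ Carlos ∩ Pablo: (none).
Viktor ∩ Carlos ∩ Pablo ∩ Jamal: (none).
Viktor ∩ Carlos ∩ Pablo ∩ Jamal ∩ Diego: (none).
Windows ≥ 15 min: (none).
That's 0 windows.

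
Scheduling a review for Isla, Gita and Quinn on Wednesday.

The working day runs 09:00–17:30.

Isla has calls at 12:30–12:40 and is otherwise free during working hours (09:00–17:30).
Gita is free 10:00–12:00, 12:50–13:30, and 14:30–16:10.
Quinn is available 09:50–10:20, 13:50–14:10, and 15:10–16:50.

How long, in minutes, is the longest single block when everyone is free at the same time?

60 minutes

Isla free within 09:00–17:30: 09:00–12:30, 12:40–17:30.
Isla ∩ Gita: 10:00–12:00, 12:50–13:30, 14:30–16:10.
Isla ∩ Gita ∩ Quinn: 10:00–10:20, 15:10–16:10.
Common window lengths: 20, 60 min; longest is 60.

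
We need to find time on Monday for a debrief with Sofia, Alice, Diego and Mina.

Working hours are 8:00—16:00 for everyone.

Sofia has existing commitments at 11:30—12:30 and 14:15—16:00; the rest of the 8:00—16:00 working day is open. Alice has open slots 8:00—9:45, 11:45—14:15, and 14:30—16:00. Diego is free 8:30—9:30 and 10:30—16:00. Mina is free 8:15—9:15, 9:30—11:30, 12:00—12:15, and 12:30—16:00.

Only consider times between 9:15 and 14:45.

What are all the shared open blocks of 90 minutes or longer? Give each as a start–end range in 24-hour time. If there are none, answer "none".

12:30–14:15

Sofia free within 08:00–16:00: 08:00–11:30, 12:30–14:15.
Sofia ∩ Alice: 08:00–09:45, 12:30–14:15.
Sofia ∩ Alice ∩ Diego: 08:30–09:30, 12:30–14:15.
Sofia ∩ Alice ∩ Diego ∩ Mina: 08:30–09:15, 12:30–14:15.
Restricted to 09:15–14:45: 12:30–14:15.
Windows ≥ 90 min: 12:30–14:15.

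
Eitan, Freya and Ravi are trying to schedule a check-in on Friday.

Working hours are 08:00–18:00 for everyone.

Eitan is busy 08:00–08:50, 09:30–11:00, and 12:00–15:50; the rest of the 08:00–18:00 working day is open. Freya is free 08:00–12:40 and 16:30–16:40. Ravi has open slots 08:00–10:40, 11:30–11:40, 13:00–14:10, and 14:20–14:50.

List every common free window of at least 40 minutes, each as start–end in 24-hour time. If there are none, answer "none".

08:50–09:30

Eitan free within 08:00–18:00: 08:50–09:30, 11:00–12:00, 15:50–18:00.
Eitan ∩ Freya: 08:50–09:30, 11:00–12:00, 16:30–16:40.
Eitan ∩ Freya ∩ Ravi: 08:50–09:30, 11:30–11:40.
Windows ≥ 40 min: 08:50–09:30.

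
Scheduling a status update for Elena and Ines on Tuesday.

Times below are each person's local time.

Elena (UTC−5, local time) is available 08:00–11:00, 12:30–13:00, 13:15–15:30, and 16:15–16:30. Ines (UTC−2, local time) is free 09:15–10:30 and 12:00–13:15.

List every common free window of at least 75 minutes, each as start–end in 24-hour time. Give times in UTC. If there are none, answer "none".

14:00–15:15

Elena → UTC: 13:00–16:00, 17:30–18:00, 18:15–20:30, 21:15–21:30.
Ines → UTC: 11:15–12:30, 14:00–15:15.
Elena ∩ Ines: 14:00–15:15.
Windows ≥ 75 min: 14:00–15:15.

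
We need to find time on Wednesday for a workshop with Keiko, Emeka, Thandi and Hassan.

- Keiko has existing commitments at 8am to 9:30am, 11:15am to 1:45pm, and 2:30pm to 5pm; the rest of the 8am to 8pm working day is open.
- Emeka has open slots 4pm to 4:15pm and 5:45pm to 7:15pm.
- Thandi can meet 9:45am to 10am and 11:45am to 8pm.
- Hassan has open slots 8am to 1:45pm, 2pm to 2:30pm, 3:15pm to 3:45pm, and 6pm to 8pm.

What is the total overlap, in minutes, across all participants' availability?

75 minutes

Keiko free within 08:00–20:00: 09:30–11:15, 13:45–14:30, 17:00–20:00.
Keiko ∩ Emeka: 17:45–19:15.
Keiko ∩ Emeka ∩ Thandi: 17:45–19:15.
Keiko ∩ Emeka ∩ Thandi ∩ Hassan: 18:00–19:15.
Total common minutes: 75.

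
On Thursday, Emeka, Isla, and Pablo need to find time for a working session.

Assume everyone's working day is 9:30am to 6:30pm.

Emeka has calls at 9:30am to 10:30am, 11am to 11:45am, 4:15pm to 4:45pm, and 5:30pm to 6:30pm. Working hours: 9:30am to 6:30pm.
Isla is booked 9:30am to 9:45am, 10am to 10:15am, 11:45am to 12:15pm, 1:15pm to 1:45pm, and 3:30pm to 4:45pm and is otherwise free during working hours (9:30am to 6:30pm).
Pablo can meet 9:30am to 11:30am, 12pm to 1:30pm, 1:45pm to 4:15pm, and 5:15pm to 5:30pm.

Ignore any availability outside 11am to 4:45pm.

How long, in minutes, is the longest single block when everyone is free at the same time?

105 minutes

Emeka free within 09:30–18:30: 10:30–11:00, 11:45–16:15, 16:45–17:30.
Isla free within 09:30–18:30: 09:45–10:00, 10:15–11:45, 12:15–13:15, 13:45–15:30, 16:45–18:30.
Emeka ∩ Isla: 10:30–11:00, 12:15–13:15, 13:45–15:30, 16:45–17:30.
Emeka ∩ Isla ∩ Pablo: 10:30–11:00, 12:15–13:15, 13:45–15:30, 17:15–17:30.
Restricted to 11:00–16:45: 12:15–13:15, 13:45–15:30.
Common window lengths: 60, 105 min; longest is 105.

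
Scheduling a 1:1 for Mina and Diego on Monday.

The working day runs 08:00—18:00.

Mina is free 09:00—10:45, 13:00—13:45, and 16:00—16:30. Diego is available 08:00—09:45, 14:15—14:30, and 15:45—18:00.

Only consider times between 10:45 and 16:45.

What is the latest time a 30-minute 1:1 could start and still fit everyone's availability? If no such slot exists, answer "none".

Mina ∩ Diego: 09:00–09:45, 16:00–16:30.
Restricted to 10:45–16:45: 16:00–16:30.
Windows ≥ 30 min: 16:00–16:30.
Latest start in the last window 16:00–16:30 is 16:30 − 30 min = 16:00.

16:00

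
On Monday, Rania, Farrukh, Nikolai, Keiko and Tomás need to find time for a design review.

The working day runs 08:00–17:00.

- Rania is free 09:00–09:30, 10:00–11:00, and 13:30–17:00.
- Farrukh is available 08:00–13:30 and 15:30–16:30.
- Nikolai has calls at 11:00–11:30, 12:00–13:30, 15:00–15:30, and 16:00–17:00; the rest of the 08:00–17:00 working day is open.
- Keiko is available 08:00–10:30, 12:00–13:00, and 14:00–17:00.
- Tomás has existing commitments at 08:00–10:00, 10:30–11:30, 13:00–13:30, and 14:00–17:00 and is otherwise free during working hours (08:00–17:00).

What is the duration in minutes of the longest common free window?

Nikolai free within 08:00–17:00: 08:00–11:00, 11:30–12:00, 13:30–15:00, 15:30–16:00.
Tomás free within 08:00–17:00: 10:00–10:30, 11:30–13:00, 13:30–14:00.
Rania ∩ Farrukh: 09:00–09:30, 10:00–11:00, 15:30–16:30.
Rania ∩ Farrukh ∩ Nikolai: 09:00–09:30, 10:00–11:00, 15:30–16:00.
Rania ∩ Farrukh ∩ Nikolai ∩ Keiko: 09:00–09:30, 10:00–10:30, 15:30–16:00.
Rania ∩ Farrukh ∩ Nikolai ∩ Keiko ∩ Tomás: 10:00–10:30.
Single common window of 30 minutes.

30 minutes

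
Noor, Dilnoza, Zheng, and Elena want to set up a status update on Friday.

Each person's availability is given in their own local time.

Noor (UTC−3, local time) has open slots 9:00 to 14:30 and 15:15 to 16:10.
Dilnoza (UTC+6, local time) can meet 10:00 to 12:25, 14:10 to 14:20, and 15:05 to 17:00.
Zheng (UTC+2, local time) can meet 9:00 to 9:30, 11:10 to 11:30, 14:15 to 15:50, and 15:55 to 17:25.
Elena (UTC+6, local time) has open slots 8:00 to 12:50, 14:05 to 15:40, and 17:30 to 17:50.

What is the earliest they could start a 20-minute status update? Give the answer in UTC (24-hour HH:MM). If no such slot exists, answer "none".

none

Noor → UTC: 12:00–17:30, 18:15–19:10.
Dilnoza → UTC: 04:00–06:25, 08:10–08:20, 09:05–11:00.
Zheng → UTC: 07:00–07:30, 09:10–09:30, 12:15–13:50, 13:55–15:25.
Elena → UTC: 02:00–06:50, 08:05–09:40, 11:30–11:50.
Noor ∩ Dilnoza: (none).
Noor ∩ Dilnoza ∩ Zheng: (none).
Noor ∩ Dilnoza ∩ Zheng ∩ Elena: (none).
Windows ≥ 20 min: (none).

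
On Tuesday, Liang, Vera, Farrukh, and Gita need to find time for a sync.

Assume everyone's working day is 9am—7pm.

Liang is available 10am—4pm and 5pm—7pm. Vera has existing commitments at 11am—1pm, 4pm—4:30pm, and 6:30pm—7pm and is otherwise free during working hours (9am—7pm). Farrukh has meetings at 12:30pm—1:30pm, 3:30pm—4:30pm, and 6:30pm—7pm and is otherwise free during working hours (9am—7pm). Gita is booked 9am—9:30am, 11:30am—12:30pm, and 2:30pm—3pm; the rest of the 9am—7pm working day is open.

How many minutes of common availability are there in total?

240 minutes

Vera free within 09:00–19:00: 09:00–11:00, 13:00–16:00, 16:30–18:30.
Farrukh free within 09:00–19:00: 09:00–12:30, 13:30–15:30, 16:30–18:30.
Gita free within 09:00–19:00: 09:30–11:30, 12:30–14:30, 15:00–19:00.
Liang ∩ Vera: 10:00–11:00, 13:00–16:00, 17:00–18:30.
Liang ∩ Vera ∩ Farrukh: 10:00–11:00, 13:30–15:30, 17:00–18:30.
Liang ∩ Vera ∩ Farrukh ∩ Gita: 10:00–11:00, 13:30–14:30, 15:00–15:30, 17:00–18:30.
Total common minutes: 60 + 60 + 30 + 90 = 240.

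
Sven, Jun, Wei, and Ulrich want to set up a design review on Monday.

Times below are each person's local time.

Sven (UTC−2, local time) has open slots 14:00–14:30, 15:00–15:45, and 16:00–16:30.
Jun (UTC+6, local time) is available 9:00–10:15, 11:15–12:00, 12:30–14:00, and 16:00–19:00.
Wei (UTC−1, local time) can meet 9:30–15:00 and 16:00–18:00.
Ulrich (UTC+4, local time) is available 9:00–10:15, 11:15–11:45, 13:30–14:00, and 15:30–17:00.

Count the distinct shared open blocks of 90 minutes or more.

Sven → UTC: 16:00–16:30, 17:00–17:45, 18:00–18:30.
Jun → UTC: 03:00–04:15, 05:15–06:00, 06:30–08:00, 10:00–13:00.
Wei → UTC: 10:30–16:00, 17:00–19:00.
Ulrich → UTC: 05:00–06:15, 07:15–07:45, 09:30–10:00, 11:30–13:00.
Sven ∩ Jun: (none).
Sven ∩ Jun ∩ Wei: (none).
Sven ∩ Jun ∩ Wei ∩ Ulrich: (none).
Windows ≥ 90 min: (none).
That's 0 windows.

0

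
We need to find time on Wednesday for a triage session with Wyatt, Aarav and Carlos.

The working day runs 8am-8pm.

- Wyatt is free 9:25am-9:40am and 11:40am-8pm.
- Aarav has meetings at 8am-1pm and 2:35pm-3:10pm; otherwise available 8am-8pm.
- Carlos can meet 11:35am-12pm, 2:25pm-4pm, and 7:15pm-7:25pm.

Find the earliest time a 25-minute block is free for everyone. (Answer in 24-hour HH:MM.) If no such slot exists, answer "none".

15:10

Aarav free within 08:00–20:00: 13:00–14:35, 15:10–20:00.
Wyatt ∩ Aarav: 13:00–14:35, 15:10–20:00.
Wyatt ∩ Aarav ∩ Carlos: 14:25–14:35, 15:10–16:00, 19:15–19:25.
Windows ≥ 25 min: 15:10–16:00.
Earliest such window starts at 15:10.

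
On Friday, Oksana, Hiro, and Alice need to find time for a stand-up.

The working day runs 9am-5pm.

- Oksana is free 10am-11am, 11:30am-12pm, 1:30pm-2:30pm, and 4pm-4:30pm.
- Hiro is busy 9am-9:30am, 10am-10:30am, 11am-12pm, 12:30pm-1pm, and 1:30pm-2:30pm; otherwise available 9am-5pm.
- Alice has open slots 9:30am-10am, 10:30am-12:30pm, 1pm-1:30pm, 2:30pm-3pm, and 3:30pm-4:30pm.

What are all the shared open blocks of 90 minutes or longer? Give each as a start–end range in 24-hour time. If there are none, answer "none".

none

Hiro free within 09:00–17:00: 09:30–10:00, 10:30–11:00, 12:00–12:30, 13:00–13:30, 14:30–17:00.
Oksana ∩ Hiro: 10:30–11:00, 16:00–16:30.
Oksana ∩ Hiro ∩ Alice: 10:30–11:00, 16:00–16:30.
Windows ≥ 90 min: (none).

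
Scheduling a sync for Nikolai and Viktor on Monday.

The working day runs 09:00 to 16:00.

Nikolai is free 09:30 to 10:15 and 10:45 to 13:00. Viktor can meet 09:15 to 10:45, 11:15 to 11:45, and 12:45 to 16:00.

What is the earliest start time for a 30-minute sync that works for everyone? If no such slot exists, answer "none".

09:30

Nikolai ∩ Viktor: 09:30–10:15, 11:15–11:45, 12:45–13:00.
Windows ≥ 30 min: 09:30–10:15, 11:15–11:45.
Earliest such window starts at 09:30.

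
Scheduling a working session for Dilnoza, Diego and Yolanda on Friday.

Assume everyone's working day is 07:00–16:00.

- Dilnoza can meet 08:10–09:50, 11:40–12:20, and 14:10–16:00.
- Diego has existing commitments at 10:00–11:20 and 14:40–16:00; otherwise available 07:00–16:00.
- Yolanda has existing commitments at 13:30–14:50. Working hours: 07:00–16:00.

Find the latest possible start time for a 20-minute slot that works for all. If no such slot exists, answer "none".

Diego free within 07:00–16:00: 07:00–10:00, 11:20–14:40.
Yolanda free within 07:00–16:00: 07:00–13:30, 14:50–16:00.
Dilnoza ∩ Diego: 08:10–09:50, 11:40–12:20, 14:10–14:40.
Dilnoza ∩ Diego ∩ Yolanda: 08:10–09:50, 11:40–12:20.
Windows ≥ 20 min: 08:10–09:50, 11:40–12:20.
Latest start in the last window 11:40–12:20 is 12:20 − 20 min = 12:00.

12:00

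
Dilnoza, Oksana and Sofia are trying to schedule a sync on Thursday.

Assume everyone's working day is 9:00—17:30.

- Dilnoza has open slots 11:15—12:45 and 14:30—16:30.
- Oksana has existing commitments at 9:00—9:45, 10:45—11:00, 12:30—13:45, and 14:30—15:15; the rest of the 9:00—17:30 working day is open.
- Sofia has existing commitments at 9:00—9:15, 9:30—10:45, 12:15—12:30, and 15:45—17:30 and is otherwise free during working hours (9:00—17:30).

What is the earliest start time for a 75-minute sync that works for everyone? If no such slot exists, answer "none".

none

Oksana free within 09:00–17:30: 09:45–10:45, 11:00–12:30, 13:45–14:30, 15:15–17:30.
Sofia free within 09:00–17:30: 09:15–09:30, 10:45–12:15, 12:30–15:45.
Dilnoza ∩ Oksana: 11:15–12:30, 15:15–16:30.
Dilnoza ∩ Oksana ∩ Sofia: 11:15–12:15, 15:15–15:45.
Windows ≥ 75 min: (none).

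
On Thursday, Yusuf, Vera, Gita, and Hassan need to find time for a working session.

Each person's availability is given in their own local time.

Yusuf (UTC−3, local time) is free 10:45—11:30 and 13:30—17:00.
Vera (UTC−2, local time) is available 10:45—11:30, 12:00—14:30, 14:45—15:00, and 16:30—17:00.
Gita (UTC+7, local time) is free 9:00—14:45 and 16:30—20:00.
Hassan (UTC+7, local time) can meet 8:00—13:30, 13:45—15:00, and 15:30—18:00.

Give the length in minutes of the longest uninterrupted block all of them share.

Yusuf → UTC: 13:45–14:30, 16:30–20:00.
Vera → UTC: 12:45–13:30, 14:00–16:30, 16:45–17:00, 18:30–19:00.
Gita → UTC: 02:00–07:45, 09:30–13:00.
Hassan → UTC: 01:00–06:30, 06:45–08:00, 08:30–11:00.
Yusuf ∩ Vera: 14:00–14:30, 16:45–17:00, 18:30–19:00.
Yusuf ∩ Vera ∩ Gita: (none).
Yusuf ∩ Vera ∩ Gita ∩ Hassan: (none).
No common window.

0 minutes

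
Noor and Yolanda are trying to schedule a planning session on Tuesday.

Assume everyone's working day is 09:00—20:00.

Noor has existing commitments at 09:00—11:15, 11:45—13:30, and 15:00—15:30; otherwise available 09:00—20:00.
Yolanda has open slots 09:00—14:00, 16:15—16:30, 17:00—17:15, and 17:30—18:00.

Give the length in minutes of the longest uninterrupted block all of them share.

Noor free within 09:00–20:00: 11:15–11:45, 13:30–15:00, 15:30–20:00.
Noor ∩ Yolanda: 11:15–11:45, 13:30–14:00, 16:15–16:30, 17:00–17:15, 17:30–18:00.
Common window lengths: 30, 30, 15, 15, 30 min; longest is 30.

30 minutes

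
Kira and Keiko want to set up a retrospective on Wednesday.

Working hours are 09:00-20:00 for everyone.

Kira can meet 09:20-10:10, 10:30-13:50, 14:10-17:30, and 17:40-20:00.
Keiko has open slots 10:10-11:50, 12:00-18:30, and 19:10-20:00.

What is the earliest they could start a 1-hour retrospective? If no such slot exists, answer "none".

10:30

Kira ∩ Keiko: 10:30–11:50, 12:00–13:50, 14:10–17:30, 17:40–18:30, 19:10–20:00.
Windows ≥ 60 min: 10:30–11:50, 12:00–13:50, 14:10–17:30.
Earliest such window starts at 10:30.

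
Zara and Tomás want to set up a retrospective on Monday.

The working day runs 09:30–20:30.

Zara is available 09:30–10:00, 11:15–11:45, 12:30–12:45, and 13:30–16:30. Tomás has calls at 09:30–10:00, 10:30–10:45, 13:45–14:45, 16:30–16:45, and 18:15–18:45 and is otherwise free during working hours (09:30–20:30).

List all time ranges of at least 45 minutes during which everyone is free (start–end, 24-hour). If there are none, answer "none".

Tomás free within 09:30–20:30: 10:00–10:30, 10:45–13:45, 14:45–16:30, 16:45–18:15, 18:45–20:30.
Zara ∩ Tomás: 11:15–11:45, 12:30–12:45, 13:30–13:45, 14:45–16:30.
Windows ≥ 45 min: 14:45–16:30.

14:45–16:30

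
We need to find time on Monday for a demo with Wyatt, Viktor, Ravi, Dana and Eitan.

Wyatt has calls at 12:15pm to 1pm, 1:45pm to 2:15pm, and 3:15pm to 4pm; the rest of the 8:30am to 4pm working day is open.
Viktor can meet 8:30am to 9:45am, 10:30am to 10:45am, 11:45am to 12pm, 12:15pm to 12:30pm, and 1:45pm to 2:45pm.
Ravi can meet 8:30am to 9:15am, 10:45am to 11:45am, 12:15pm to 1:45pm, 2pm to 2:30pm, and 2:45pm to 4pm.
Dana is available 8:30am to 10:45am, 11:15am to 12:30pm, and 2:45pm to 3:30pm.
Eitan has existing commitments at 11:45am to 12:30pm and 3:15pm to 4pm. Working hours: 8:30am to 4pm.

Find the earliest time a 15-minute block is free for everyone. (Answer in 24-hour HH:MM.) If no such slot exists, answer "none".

Wyatt free within 08:30–16:00: 08:30–12:15, 13:00–13:45, 14:15–15:15.
Eitan free within 08:30–16:00: 08:30–11:45, 12:30–15:15.
Wyatt ∩ Viktor: 08:30–09:45, 10:30–10:45, 11:45–12:00, 14:15–14:45.
Wyatt ∩ Viktor ∩ Ravi: 08:30–09:15, 14:15–14:30.
Wyatt ∩ Viktor ∩ Ravi ∩ Dana: 08:30–09:15.
Wyatt ∩ Viktor ∩ Ravi ∩ Dana ∩ Eitan: 08:30–09:15.
Windows ≥ 15 min: 08:30–09:15.
Earliest such window starts at 08:30.

08:30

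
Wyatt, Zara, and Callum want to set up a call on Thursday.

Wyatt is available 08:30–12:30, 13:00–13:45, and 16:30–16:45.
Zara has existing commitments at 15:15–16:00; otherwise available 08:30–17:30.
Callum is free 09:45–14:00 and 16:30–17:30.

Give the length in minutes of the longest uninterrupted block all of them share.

165 minutes

Zara free within 08:30–17:30: 08:30–15:15, 16:00–17:30.
Wyatt ∩ Zara: 08:30–12:30, 13:00–13:45, 16:30–16:45.
Wyatt ∩ Zara ∩ Callum: 09:45–12:30, 13:00–13:45, 16:30–16:45.
Common window lengths: 165, 45, 15 min; longest is 165.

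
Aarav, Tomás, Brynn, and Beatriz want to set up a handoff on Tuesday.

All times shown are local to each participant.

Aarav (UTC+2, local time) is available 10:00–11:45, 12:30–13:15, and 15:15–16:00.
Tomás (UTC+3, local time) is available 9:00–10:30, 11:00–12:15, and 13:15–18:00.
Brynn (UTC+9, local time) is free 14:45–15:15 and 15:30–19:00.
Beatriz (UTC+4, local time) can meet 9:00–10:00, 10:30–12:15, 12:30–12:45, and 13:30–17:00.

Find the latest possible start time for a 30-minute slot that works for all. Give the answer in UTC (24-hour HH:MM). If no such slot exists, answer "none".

none

Aarav → UTC: 08:00–09:45, 10:30–11:15, 13:15–14:00.
Tomás → UTC: 06:00–07:30, 08:00–09:15, 10:15–15:00.
Brynn → UTC: 05:45–06:15, 06:30–10:00.
Beatriz → UTC: 05:00–06:00, 06:30–08:15, 08:30–08:45, 09:30–13:00.
Aarav ∩ Tomás: 08:00–09:15, 10:30–11:15, 13:15–14:00.
Aarav ∩ Tomás ∩ Brynn: 08:00–09:15.
Aarav ∩ Tomás ∩ Brynn ∩ Beatriz: 08:00–08:15, 08:30–08:45.
Windows ≥ 30 min: (none).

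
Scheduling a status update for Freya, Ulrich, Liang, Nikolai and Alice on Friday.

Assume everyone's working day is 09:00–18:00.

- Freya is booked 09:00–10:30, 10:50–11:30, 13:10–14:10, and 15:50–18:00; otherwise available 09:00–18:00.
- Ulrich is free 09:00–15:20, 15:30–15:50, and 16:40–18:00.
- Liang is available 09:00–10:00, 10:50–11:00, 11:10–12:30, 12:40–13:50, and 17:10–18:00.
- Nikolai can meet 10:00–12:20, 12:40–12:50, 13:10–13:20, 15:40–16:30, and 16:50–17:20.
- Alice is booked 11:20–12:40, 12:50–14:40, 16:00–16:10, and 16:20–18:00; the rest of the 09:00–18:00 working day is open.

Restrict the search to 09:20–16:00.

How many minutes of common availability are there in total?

Freya free within 09:00–18:00: 10:30–10:50, 11:30–13:10, 14:10–15:50.
Alice free within 09:00–18:00: 09:00–11:20, 12:40–12:50, 14:40–16:00, 16:10–16:20.
Freya ∩ Ulrich: 10:30–10:50, 11:30–13:10, 14:10–15:20, 15:30–15:50.
Freya ∩ Ulrich ∩ Liang: 11:30–12:30, 12:40–13:10.
Freya ∩ Ulrich ∩ Liang ∩ Nikolai: 11:30–12:20, 12:40–12:50.
Freya ∩ Ulrich ∩ Liang ∩ Nikolai ∩ Alice: 12:40–12:50.
Restricted to 09:20–16:00: 12:40–12:50.
Total common minutes: 10.

10 minutes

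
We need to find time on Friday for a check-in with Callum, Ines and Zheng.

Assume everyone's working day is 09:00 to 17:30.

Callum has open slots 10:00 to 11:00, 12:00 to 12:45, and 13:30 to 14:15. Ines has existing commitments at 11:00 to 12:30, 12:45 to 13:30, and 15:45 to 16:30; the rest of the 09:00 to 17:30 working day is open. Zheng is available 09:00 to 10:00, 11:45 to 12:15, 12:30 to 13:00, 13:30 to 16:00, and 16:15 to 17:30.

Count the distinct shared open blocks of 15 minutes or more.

Ines free within 09:00–17:30: 09:00–11:00, 12:30–12:45, 13:30–15:45, 16:30–17:30.
Callum ∩ Ines: 10:00–11:00, 12:30–12:45, 13:30–14:15.
Callum ∩ Ines ∩ Zheng: 12:30–12:45, 13:30–14:15.
Windows ≥ 15 min: 12:30–12:45, 13:30–14:15.
That's 2 windows.

2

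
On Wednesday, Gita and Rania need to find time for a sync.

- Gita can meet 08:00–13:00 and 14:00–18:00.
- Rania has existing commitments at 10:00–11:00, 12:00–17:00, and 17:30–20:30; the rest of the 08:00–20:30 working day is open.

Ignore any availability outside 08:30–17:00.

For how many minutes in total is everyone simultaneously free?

150 minutes

Rania free within 08:00–20:30: 08:00–10:00, 11:00–12:00, 17:00–17:30.
Gita ∩ Rania: 08:00–10:00, 11:00–12:00, 17:00–17:30.
Restricted to 08:30–17:00: 08:30–10:00, 11:00–12:00.
Total common minutes: 90 + 60 = 150.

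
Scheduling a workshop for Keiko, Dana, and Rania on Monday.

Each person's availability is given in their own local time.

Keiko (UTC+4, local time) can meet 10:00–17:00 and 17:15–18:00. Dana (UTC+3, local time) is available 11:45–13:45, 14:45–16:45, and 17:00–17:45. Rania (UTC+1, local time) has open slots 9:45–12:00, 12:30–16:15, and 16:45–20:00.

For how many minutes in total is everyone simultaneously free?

Keiko → UTC: 06:00–13:00, 13:15–14:00.
Dana → UTC: 08:45–10:45, 11:45–13:45, 14:00–14:45.
Rania → UTC: 08:45–11:00, 11:30–15:15, 15:45–19:00.
Keiko ∩ Dana: 08:45–10:45, 11:45–13:00, 13:15–13:45.
Keiko ∩ Dana ∩ Rania: 08:45–10:45, 11:45–13:00, 13:15–13:45.
Total common minutes: 120 + 75 + 30 = 225.

225 minutes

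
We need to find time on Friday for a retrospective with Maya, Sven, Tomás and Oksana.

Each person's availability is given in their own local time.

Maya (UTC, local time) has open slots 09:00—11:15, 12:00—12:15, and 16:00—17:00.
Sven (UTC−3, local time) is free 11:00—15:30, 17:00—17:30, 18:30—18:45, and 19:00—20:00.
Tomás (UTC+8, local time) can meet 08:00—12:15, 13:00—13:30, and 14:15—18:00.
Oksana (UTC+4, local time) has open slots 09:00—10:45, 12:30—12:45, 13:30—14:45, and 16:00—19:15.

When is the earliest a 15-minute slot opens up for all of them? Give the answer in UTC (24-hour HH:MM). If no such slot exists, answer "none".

none

Maya → UTC: 09:00–11:15, 12:00–12:15, 16:00–17:00.
Sven → UTC: 14:00–18:30, 20:00–20:30, 21:30–21:45, 22:00–23:00.
Tomás → UTC: 00:00–04:15, 05:00–05:30, 06:15–10:00.
Oksana → UTC: 05:00–06:45, 08:30–08:45, 09:30–10:45, 12:00–15:15.
Maya ∩ Sven: 16:00–17:00.
Maya ∩ Sven ∩ Tomás: (none).
Maya ∩ Sven ∩ Tomás ∩ Oksana: (none).
Windows ≥ 15 min: (none).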